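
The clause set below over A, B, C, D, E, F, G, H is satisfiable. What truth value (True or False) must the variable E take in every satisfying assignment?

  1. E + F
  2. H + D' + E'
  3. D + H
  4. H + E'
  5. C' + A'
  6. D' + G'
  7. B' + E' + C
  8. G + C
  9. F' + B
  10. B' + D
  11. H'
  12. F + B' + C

Suppose E = 1.
The clause (H) is unit, so H = 1.
But (H') is also a unit clause — contradiction.
So every satisfying assignment has E = False.

False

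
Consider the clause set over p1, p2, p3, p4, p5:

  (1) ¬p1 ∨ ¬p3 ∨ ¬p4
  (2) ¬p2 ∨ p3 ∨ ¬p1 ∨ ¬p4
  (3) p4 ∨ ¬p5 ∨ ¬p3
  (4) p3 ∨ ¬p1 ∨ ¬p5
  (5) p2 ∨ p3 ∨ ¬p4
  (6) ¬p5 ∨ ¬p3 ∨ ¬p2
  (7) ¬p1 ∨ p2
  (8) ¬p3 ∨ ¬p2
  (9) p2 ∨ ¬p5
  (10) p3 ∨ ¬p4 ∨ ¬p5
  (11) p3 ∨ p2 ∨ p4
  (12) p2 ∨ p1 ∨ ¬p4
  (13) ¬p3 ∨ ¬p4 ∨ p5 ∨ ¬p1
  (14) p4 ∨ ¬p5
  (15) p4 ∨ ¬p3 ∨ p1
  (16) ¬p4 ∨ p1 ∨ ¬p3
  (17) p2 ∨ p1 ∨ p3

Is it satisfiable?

Try p1 = True.
From the singleton clause (p2), p2 = True.
From the singleton clause (¬p3), p3 = False.
From the singleton clause (¬p4), p4 = False.
From the singleton clause (¬p5), p5 = False.
Every clause now holds.
A satisfying assignment: p1=True, p2=True, p3=False, p4=False, p5=False.

Yes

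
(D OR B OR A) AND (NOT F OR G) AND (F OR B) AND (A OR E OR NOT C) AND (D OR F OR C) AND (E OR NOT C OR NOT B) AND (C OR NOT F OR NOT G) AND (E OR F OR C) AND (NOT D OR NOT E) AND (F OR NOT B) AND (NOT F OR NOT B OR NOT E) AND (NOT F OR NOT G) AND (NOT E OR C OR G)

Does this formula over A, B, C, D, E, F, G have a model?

No

Suppose F = false.
(B) alone gives B = true.
But (NOT B) is also a unit clause — contradiction.
Backtrack on F: now try F = true.
(G) alone gives G = true.
But (NOT G) is also a unit clause — contradiction.
Either choice for F ends in contradiction.
No assignment satisfies every clause.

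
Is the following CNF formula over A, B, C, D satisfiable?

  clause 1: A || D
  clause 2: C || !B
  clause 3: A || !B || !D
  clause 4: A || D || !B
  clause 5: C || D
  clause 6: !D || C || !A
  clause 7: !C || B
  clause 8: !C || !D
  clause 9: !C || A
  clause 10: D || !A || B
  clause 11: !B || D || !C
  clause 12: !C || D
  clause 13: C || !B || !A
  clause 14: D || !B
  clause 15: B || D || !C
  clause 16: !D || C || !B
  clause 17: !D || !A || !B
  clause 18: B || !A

Satisfiable

Case A = false:
Unit clause (D) forces D = true.
Unit clause (!B) forces B = false.
Unit clause (!C) forces C = false.
Every clause now holds.
A satisfying assignment: A: false,  B: false,  C: false,  D: true.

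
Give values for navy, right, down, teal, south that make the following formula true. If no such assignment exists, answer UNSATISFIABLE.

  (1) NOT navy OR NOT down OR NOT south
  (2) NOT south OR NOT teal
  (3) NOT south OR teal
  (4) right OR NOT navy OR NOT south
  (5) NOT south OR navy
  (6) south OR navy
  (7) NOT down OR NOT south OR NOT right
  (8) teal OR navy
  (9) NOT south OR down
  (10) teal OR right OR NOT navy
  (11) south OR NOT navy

UNSATISFIABLE

Branch on south: set south = false.
The clause (navy) is unit, so navy = true.
Now (NOT navy) is unsatisfied and unit — conflict.
Undo south and try south = true.
The clause (NOT teal) is unit, so teal = false.
Now (teal) is unsatisfied and unit — conflict.
Both values of south lead to a conflict.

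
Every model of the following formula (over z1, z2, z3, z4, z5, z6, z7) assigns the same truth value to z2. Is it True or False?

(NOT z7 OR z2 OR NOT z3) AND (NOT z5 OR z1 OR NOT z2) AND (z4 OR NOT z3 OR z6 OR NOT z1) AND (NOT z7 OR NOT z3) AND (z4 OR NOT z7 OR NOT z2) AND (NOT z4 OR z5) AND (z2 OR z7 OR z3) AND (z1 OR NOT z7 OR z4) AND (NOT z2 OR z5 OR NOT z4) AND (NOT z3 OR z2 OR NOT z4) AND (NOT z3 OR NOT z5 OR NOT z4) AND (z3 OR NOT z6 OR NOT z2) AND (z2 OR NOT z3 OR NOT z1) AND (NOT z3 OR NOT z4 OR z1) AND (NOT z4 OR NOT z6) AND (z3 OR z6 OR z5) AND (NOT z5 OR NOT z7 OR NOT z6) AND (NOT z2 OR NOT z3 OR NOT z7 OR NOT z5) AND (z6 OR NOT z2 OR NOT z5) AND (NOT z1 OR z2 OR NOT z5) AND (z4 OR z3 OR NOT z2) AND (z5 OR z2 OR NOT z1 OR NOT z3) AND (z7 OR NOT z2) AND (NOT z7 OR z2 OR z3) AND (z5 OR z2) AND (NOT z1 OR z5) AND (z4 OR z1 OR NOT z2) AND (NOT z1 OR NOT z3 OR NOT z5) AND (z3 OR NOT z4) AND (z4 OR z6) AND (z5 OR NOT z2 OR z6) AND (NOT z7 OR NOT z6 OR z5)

Suppose z2 = true.
The clause (z7) is unit, so z7 = true.
The clause (NOT z3) is unit, so z3 = false.
The clause (z4) is unit, so z4 = true.
Now (NOT z4) is unsatisfied and unit — conflict.
So every satisfying assignment has z2 = False.

False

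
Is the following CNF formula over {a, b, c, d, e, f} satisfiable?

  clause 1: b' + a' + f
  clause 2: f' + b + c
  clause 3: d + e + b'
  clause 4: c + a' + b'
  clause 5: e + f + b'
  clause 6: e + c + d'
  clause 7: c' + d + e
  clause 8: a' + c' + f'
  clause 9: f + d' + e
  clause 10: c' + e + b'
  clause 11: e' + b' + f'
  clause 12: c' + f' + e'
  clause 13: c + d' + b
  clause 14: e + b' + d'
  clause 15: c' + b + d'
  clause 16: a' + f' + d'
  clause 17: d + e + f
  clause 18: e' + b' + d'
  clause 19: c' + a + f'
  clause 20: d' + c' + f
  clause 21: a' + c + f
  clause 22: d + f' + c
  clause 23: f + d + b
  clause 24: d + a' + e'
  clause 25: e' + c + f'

Satisfiable

Try b = 1.
Try a = 0.
Try d = 0.
Unit clause (e) forces e = 1.
Unit clause (f') forces f = 0.
No clause remains; c is free.
A satisfying assignment: a=0,  b=1,  c=0,  d=0,  e=1,  f=0.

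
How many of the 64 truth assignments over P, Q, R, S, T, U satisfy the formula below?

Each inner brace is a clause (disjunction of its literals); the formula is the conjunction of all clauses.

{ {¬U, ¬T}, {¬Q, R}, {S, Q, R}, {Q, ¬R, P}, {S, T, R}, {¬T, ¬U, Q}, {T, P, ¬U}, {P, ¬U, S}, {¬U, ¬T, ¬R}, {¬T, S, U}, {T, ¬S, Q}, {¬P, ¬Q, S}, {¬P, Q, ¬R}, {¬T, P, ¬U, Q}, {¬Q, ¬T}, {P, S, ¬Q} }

There are 2^6 = 64 truth assignments over (P, Q, R, S, T, U).
Split on T. With T = True, the clauses containing T are satisfied and ¬T drops from the rest; 2 of the 2^5 = 32 assignments to the other variables satisfy what remains.
With T = False, by the same count on the reduced clause set, 3 assignments work.
Total: 2 + 3 = 5.

5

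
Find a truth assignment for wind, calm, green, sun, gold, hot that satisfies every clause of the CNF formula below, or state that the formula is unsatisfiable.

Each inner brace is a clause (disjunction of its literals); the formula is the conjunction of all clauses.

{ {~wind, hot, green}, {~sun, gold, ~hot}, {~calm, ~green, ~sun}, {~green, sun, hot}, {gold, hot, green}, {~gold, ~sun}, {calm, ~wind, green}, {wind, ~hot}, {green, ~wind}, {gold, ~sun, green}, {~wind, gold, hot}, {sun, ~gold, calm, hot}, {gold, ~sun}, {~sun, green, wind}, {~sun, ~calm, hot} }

wind ↦ 1,  calm ↦ 0,  green ↦ 1,  sun ↦ 0,  gold ↦ 1,  hot ↦ 1

Branch on gold: set gold = 1.
(~sun) alone gives sun = 0.
Branch on green: set green = 1.
(hot) alone gives hot = 1.
(wind) alone gives wind = 1.
Every clause is now satisfied; calm is unconstrained.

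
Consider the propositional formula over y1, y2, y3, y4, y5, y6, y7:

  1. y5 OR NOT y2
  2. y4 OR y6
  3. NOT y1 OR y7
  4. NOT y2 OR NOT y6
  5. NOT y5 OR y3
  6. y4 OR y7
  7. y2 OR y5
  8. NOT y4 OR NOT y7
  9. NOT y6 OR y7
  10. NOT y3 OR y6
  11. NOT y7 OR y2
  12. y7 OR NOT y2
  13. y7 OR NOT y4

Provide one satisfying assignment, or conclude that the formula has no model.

Branch on y5: set y5 = true.
From the singleton clause (y3), y3 = true.
From the singleton clause (y6), y6 = true.
From the singleton clause (NOT y2), y2 = false.
From the singleton clause (y7), y7 = true.
But (NOT y7) is also a unit clause — contradiction.
Undo y5 and try y5 = false.
From the singleton clause (NOT y2), y2 = false.
But (y2) is also a unit clause — contradiction.
Either choice for y5 ends in contradiction.

UNSATISFIABLE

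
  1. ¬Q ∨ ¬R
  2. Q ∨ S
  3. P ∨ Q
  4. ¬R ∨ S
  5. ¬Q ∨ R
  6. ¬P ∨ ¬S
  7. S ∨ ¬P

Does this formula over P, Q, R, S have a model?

No

Suppose Q = False.
(S) alone gives S = True.
(P) alone gives P = True.
Now (¬P) is unsatisfied and unit — conflict.
Backtrack on Q: now try Q = True.
(¬R) alone gives R = False.
Now (R) is unsatisfied and unit — conflict.
Either choice for Q ends in contradiction.
No assignment satisfies every clause.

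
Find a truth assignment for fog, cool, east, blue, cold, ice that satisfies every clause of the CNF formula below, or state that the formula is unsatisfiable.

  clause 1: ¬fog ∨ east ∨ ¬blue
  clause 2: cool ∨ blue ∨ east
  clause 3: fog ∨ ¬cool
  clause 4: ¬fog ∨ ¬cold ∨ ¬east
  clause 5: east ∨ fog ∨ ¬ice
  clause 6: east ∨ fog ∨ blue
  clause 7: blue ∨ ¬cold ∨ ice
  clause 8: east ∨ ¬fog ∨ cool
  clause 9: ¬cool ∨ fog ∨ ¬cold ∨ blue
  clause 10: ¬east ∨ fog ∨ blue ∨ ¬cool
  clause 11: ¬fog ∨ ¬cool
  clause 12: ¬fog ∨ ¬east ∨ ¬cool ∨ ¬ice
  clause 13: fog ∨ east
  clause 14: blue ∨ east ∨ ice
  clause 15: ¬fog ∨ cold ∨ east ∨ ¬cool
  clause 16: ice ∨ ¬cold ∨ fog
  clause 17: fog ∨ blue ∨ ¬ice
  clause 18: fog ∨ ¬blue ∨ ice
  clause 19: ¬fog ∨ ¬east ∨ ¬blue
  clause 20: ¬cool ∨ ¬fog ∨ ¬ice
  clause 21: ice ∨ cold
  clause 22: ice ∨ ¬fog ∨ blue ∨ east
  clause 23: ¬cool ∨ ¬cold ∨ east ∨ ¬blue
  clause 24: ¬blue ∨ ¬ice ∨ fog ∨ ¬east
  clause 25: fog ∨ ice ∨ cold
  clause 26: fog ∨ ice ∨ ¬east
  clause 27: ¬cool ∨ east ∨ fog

Branch on fog: set fog = True.
(¬cool) alone gives cool = False.
(east) alone gives east = True.
(¬cold) alone gives cold = False.
(¬blue) alone gives blue = False.
(ice) alone gives ice = True.
All clauses are satisfied.

fog=True; cool=False; east=True; blue=False; cold=False; ice=True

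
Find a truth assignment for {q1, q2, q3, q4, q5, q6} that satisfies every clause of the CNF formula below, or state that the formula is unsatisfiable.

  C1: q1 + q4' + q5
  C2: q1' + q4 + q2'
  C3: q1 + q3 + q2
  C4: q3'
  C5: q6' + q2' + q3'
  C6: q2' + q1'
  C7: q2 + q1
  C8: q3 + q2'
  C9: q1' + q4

q1=1,  q2=0,  q3=0,  q4=1,  q5=1,  q6=0

The clause (q3') is unit, so q3 = 0.
The clause (q2') is unit, so q2 = 0.
The clause (q1) is unit, so q1 = 1.
The clause (q4) is unit, so q4 = 1.
All clauses hold; q5, q6 can take either value.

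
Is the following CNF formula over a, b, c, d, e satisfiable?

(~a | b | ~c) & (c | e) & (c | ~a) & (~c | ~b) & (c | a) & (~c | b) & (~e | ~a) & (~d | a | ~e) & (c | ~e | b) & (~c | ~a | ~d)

Try c = 1.
(~b) alone gives b = 0.
But (b) is also a unit clause — contradiction.
So c must be the other value — set c = 0.
(e) alone gives e = 1.
(~a) alone gives a = 0.
But (a) is also a unit clause — contradiction.
Neither c = 1 nor c = 0 works.
No assignment satisfies every clause.

No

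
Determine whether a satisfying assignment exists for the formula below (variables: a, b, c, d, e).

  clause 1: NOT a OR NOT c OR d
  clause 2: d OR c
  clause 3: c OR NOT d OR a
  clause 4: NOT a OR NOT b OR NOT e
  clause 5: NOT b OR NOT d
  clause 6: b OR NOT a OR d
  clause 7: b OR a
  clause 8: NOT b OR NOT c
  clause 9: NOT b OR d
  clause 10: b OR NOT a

Case d = true:
From the singleton clause (NOT b), b = false.
From the singleton clause (a), a = true.
But (NOT a) is also a unit clause — contradiction.
That branch fails; take d = false instead.
From the singleton clause (c), c = true.
From the singleton clause (NOT a), a = false.
From the singleton clause (b), b = true.
But (NOT b) is also a unit clause — contradiction.
Both values of d lead to a conflict.
No assignment satisfies every clause.

Unsatisfiable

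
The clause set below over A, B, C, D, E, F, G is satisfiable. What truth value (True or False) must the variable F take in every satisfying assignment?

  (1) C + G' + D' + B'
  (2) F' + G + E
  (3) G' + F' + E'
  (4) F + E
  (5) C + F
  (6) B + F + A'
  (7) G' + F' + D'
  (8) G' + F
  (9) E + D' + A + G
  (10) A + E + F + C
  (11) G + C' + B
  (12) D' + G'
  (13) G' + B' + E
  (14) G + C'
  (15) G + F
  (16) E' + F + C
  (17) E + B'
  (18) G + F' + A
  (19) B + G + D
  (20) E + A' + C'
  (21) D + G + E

True

Suppose F = 0.
Unit clause (E) forces E = 1.
Unit clause (C) forces C = 1.
Unit clause (G') forces G = 0.
But (G) is also a unit clause — contradiction.
So every satisfying assignment has F = True.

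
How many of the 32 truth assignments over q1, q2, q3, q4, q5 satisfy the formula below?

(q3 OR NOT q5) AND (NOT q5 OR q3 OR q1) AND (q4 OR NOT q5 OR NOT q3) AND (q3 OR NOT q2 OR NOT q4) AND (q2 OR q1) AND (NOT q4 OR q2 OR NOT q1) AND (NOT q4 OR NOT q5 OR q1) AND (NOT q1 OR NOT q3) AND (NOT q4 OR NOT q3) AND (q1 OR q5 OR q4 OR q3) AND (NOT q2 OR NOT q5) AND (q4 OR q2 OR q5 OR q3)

2

There are 2^5 = 32 truth assignments over (q1, q2, q3, q4, q5).
Split on q2. With q2 = true, the clauses containing q2 are satisfied and NOT q2 drops from the rest; 2 of the 2^4 = 16 assignments to the other variables satisfy what remains.
With q2 = false, by the same count on the reduced clause set, 0 assignments work.
(One model: q1=F, q2=T, q3=T, q4=F, q5=F.)
Total: 2 + 0 = 2.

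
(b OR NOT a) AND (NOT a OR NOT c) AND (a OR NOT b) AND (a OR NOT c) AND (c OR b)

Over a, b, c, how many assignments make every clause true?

There are 2^3 = 8 truth assignments over (a, b, c).
Check each against the 5 clauses (columns in the order a, b, c):
  F F F  ✗ fails (c OR b)
  F F T  ✗ fails (a OR NOT c)
  F T F  ✗ fails (a OR NOT b)
  F T T  ✗ fails (a OR NOT b)
  T F F  ✗ fails (b OR NOT a)
  T F T  ✗ fails (b OR NOT a)
  T T F  ✓ satisfies all
  T T T  ✗ fails (NOT a OR NOT c)
1 of the 8 rows is a model.

1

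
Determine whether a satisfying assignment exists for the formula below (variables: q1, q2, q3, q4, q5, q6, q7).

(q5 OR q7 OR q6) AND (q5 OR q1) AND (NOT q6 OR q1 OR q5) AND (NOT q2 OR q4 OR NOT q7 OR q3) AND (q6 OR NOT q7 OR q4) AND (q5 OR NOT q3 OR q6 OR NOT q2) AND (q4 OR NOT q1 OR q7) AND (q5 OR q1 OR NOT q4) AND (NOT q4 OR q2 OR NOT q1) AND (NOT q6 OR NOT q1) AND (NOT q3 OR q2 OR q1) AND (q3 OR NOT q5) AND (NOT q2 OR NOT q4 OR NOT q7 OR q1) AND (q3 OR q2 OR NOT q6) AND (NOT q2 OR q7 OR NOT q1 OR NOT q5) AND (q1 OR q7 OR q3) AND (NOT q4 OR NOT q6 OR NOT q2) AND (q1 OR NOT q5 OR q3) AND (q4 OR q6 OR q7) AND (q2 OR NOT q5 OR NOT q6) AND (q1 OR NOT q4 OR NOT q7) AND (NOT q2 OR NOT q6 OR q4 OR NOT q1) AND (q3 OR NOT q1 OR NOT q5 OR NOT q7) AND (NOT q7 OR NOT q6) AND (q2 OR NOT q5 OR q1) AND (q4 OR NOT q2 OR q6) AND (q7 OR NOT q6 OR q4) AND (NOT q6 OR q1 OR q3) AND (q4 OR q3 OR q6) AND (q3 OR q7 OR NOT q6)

Try q5 = true.
(q3) alone gives q3 = true.
Try q6 = false.
Try q7 = false.
(q4) alone gives q4 = true.
Try q2 = true.
(NOT q1) alone gives q1 = false.
This assignment satisfies each clause.
A satisfying assignment: q1=false, q2=true, q3=true, q4=true, q5=true, q6=false, q7=false.

Yes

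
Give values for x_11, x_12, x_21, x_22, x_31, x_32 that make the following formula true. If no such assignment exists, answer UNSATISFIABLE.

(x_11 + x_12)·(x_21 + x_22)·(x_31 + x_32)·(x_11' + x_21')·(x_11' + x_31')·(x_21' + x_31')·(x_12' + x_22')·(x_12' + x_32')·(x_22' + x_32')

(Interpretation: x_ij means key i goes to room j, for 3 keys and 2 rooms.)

UNSATISFIABLE

Case x_11 = 1:
From the singleton clause (x_21'), x_21 = 0.
From the singleton clause (x_22), x_22 = 1.
From the singleton clause (x_31'), x_31 = 0.
From the singleton clause (x_32), x_32 = 1.
Now (x_32') is unsatisfied and unit — conflict.
So x_11 must be the other value — set x_11 = 0.
From the singleton clause (x_12), x_12 = 1.
From the singleton clause (x_22'), x_22 = 0.
From the singleton clause (x_21), x_21 = 1.
From the singleton clause (x_31'), x_31 = 0.
From the singleton clause (x_32), x_32 = 1.
Now (x_32') is unsatisfied and unit — conflict.
Both values of x_11 lead to a conflict.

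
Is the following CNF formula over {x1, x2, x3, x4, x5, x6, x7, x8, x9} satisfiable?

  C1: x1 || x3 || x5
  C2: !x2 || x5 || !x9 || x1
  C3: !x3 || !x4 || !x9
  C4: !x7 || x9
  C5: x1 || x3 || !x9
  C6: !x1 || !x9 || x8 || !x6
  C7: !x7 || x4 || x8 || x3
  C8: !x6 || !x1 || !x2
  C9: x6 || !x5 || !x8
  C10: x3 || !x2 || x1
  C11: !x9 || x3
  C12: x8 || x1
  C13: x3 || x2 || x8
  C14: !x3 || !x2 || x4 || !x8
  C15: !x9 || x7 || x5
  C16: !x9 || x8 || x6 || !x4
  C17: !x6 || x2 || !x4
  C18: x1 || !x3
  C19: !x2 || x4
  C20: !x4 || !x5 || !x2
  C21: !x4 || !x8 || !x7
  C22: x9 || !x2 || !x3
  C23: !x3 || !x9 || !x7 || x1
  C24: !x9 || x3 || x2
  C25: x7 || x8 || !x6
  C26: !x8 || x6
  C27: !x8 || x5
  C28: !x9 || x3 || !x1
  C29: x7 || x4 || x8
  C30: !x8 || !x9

Suppose x7 = true.
(x9) alone gives x9 = true.
(x3) alone gives x3 = true.
(!x4) alone gives x4 = false.
(x1) alone gives x1 = true.
(!x2) alone gives x2 = false.
(!x8) alone gives x8 = false.
(!x6) alone gives x6 = false.
No clause remains; x5 is free.
A satisfying assignment: x1: true,  x2: false,  x3: true,  x4: false,  x5: true,  x6: false,  x7: true,  x8: false,  x9: true.

Yes, satisfiable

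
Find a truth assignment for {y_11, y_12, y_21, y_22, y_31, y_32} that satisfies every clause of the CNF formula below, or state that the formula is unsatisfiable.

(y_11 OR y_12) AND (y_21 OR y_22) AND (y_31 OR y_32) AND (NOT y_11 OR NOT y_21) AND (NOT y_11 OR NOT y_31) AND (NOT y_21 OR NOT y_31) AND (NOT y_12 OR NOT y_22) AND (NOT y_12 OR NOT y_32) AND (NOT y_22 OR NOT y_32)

UNSATISFIABLE

Try y_11 = true.
(NOT y_21) alone gives y_21 = false.
(y_22) alone gives y_22 = true.
(NOT y_31) alone gives y_31 = false.
(y_32) alone gives y_32 = true.
That conflicts with the unit clause (NOT y_32).
So y_11 must be the other value — set y_11 = false.
(y_12) alone gives y_12 = true.
(NOT y_22) alone gives y_22 = false.
(y_21) alone gives y_21 = true.
(NOT y_31) alone gives y_31 = false.
(y_32) alone gives y_32 = true.
That conflicts with the unit clause (NOT y_32).
Both values of y_11 lead to a conflict.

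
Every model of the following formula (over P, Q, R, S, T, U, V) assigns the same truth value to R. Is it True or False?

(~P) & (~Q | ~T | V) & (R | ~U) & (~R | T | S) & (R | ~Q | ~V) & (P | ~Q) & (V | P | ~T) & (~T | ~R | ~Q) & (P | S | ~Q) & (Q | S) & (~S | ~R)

False

Suppose R = 1.
The clause (~P) is unit, so P = 0.
The clause (~Q) is unit, so Q = 0.
The clause (S) is unit, so S = 1.
But (~S) is also a unit clause — contradiction.
So every satisfying assignment has R = False.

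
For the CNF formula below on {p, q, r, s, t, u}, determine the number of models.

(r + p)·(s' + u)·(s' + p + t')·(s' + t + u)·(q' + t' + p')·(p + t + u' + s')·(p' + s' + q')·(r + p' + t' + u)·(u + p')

There are 2^6 = 64 truth assignments over (p, q, r, s, t, u).
Split on q. With q = 1, the clauses containing q are satisfied and q' drops from the rest; 6 of the 2^5 = 32 assignments to the other variables satisfy what remains.
With q = 0, by the same count on the reduced clause set, 12 assignments work.
(One model: p=F, q=F, r=T, s=F, t=F, u=F.)
Total: 6 + 12 = 18.

18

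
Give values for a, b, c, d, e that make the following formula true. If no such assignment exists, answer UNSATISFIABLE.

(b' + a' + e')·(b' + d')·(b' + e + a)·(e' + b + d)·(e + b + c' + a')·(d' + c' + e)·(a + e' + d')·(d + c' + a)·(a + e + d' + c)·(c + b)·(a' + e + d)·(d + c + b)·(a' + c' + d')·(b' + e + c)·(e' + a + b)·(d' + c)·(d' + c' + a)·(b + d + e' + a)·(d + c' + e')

Branch on b: set b = 1.
The clause (d') is unit, so d = 0.
Branch on a: set a = 0.
The clause (e) is unit, so e = 1.
The clause (c') is unit, so c = 0.
All clauses are satisfied.

a=0; b=1; c=0; d=0; e=1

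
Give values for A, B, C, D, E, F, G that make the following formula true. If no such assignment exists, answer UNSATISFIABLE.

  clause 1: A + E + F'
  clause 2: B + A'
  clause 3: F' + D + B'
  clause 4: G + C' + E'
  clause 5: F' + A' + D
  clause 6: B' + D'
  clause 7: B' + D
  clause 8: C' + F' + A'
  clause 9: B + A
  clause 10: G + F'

UNSATISFIABLE

Suppose B = 1.
Unit clause (D') forces D = 0.
Now (D) is unsatisfied and unit — conflict.
Undo B and try B = 0.
Unit clause (A') forces A = 0.
Now (A) is unsatisfied and unit — conflict.
Neither B = 1 nor B = 0 works.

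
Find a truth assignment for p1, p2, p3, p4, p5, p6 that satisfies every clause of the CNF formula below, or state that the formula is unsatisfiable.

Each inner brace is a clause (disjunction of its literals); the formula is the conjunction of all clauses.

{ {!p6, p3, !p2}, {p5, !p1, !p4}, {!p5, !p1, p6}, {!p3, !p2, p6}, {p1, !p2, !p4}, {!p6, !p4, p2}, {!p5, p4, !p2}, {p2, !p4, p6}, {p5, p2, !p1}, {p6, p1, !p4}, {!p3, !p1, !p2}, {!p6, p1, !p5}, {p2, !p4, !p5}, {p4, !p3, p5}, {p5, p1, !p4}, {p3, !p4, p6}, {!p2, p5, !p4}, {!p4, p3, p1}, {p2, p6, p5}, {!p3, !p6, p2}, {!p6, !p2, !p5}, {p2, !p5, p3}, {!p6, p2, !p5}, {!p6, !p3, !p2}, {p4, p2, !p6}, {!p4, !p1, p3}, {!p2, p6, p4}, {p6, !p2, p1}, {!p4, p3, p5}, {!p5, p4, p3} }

p1=false,  p2=false,  p3=true,  p4=false,  p5=true,  p6=false

Suppose p6 = false.
Suppose p5 = true.
(!p1) alone gives p1 = false.
(!p4) alone gives p4 = false.
(!p2) alone gives p2 = false.
(p3) alone gives p3 = true.
All clauses are satisfied.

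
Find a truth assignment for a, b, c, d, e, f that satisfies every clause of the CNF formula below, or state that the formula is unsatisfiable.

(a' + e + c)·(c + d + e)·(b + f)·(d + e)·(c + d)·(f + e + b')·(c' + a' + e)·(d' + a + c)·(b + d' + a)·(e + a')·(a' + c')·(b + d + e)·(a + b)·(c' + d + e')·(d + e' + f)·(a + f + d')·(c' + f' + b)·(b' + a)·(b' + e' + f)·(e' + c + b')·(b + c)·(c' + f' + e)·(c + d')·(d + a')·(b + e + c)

Try b = 1.
From the singleton clause (a), a = 1.
From the singleton clause (e), e = 1.
From the singleton clause (c'), c = 0.
But (c) is also a unit clause — contradiction.
Undo b and try b = 0.
From the singleton clause (f), f = 1.
From the singleton clause (a), a = 1.
From the singleton clause (e), e = 1.
From the singleton clause (c'), c = 0.
But (c) is also a unit clause — contradiction.
Both values of b lead to a conflict.

UNSATISFIABLE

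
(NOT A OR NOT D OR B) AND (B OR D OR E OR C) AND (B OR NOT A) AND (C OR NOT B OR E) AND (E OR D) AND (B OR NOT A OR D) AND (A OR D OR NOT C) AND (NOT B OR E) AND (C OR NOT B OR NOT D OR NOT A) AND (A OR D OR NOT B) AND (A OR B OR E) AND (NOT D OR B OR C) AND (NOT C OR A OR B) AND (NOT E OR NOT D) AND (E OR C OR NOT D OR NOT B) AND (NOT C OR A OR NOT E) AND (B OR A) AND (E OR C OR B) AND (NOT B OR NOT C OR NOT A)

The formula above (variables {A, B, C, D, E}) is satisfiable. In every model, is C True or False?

Suppose C = true.
Case B = true:
(E) alone gives E = true.
(NOT D) alone gives D = false.
(A) alone gives A = true.
That conflicts with the unit clause (NOT A).
So B must be the other value — set B = false.
(NOT A) alone gives A = false.
That conflicts with the unit clause (A).
Both values of B lead to a conflict.
So every satisfying assignment has C = False.

False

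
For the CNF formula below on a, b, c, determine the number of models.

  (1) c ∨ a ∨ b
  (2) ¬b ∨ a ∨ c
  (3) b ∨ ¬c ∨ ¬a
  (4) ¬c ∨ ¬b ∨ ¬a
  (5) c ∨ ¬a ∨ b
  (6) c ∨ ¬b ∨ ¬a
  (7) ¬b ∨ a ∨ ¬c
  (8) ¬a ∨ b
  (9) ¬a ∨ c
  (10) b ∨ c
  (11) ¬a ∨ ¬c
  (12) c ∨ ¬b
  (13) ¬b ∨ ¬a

There are 2^3 = 8 truth assignments over (a, b, c).
Check each against the 13 clauses (columns in the order a, b, c):
  F F F  ✗ fails (c ∨ a ∨ b)
  F F T  ✓ satisfies all
  F T F  ✗ fails (¬b ∨ a ∨ c)
  F T T  ✗ fails (¬b ∨ a ∨ ¬c)
  T F F  ✗ fails (c ∨ ¬a ∨ b)
  T F T  ✗ fails (b ∨ ¬c ∨ ¬a)
  T T F  ✗ fails (c ∨ ¬b ∨ ¬a)
  T T T  ✗ fails (¬c ∨ ¬b ∨ ¬a)
1 of the 8 rows is a model.

1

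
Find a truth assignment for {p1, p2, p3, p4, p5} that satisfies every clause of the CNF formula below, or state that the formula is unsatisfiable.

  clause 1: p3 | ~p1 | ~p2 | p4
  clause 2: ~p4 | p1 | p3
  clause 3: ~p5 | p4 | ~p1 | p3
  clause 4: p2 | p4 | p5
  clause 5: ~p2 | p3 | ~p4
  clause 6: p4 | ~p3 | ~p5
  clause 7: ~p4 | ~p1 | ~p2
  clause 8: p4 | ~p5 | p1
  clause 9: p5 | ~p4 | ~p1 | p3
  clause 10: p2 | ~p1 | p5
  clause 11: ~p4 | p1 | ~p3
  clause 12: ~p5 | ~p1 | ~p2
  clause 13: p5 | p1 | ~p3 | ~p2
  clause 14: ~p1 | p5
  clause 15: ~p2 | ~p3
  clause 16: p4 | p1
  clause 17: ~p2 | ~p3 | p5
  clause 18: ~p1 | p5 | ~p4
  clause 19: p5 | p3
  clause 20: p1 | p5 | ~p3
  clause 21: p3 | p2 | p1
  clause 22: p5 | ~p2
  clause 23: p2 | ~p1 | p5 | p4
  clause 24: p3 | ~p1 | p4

p1=1; p2=0; p3=1; p4=1; p5=1

Case p1 = 1:
(p5) alone gives p5 = 1.
(~p2) alone gives p2 = 0.
Case p4 = 1:
All clauses hold; p3 can take either value.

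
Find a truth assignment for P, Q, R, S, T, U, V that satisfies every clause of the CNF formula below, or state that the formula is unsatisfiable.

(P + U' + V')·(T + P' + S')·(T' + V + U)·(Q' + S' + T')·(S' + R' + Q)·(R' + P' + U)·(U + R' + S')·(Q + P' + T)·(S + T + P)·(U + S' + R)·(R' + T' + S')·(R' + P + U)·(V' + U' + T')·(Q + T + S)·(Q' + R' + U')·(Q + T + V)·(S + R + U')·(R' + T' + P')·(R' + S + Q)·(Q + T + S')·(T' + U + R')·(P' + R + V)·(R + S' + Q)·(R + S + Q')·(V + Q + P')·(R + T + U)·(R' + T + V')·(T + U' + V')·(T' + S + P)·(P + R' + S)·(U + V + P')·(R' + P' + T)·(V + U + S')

P=0, Q=1, R=0, S=1, T=0, U=1, V=0

Case P = 0:
Case U = 1:
The clause (V') is unit, so V = 0.
Case S = 1:
Case Q = 1:
The clause (T') is unit, so T = 0.
The clause (R') is unit, so R = 0.
Every clause now holds.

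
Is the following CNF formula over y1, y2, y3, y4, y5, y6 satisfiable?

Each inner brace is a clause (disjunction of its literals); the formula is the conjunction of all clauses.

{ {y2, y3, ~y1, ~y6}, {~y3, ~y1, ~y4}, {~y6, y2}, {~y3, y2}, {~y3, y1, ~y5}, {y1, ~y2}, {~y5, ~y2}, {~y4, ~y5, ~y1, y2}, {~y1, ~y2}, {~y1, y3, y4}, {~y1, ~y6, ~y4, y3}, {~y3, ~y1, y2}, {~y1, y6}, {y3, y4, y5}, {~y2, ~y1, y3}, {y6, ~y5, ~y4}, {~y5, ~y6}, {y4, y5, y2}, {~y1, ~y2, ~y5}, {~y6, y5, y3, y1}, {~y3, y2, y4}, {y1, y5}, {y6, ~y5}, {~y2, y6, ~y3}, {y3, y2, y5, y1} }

Branch on y6: set y6 = 0.
From the singleton clause (~y1), y1 = 0.
From the singleton clause (~y2), y2 = 0.
From the singleton clause (~y3), y3 = 0.
From the singleton clause (y5), y5 = 1.
But (~y5) is also a unit clause — contradiction.
Backtrack on y6: now try y6 = 1.
From the singleton clause (y2), y2 = 1.
From the singleton clause (y1), y1 = 1.
But (~y1) is also a unit clause — contradiction.
Either choice for y6 ends in contradiction.
No assignment satisfies every clause.

No, unsatisfiable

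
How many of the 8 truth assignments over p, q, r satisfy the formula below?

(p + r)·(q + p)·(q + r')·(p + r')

There are 2^3 = 8 truth assignments over (p, q, r).
Check each against the 4 clauses (columns in the order p, q, r):
  F F F  ✗ fails (p + r)
  F F T  ✗ fails (q + p)
  F T F  ✗ fails (p + r)
  F T T  ✗ fails (p + r')
  T F F  ✓ satisfies all
  T F T  ✗ fails (q + r')
  T T F  ✓ satisfies all
  T T T  ✓ satisfies all
3 of the 8 rows are models.

3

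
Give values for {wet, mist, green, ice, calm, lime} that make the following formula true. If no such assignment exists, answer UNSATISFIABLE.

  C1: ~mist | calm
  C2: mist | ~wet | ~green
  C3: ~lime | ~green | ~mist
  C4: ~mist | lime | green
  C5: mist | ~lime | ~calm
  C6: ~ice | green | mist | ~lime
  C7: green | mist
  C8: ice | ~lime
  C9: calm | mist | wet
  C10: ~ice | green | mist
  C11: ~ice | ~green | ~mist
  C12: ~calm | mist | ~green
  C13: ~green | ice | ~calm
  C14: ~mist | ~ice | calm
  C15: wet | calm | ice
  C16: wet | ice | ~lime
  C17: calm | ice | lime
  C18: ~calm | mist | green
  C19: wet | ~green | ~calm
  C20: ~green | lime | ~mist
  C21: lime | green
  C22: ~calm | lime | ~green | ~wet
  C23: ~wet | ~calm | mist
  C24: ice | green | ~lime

Case mist = 1:
(calm) alone gives calm = 1.
Case lime = 1:
(~green) alone gives green = 0.
(ice) alone gives ice = 1.
Every clause is now satisfied; wet is unconstrained.

wet: 0; mist: 1; green: 0; ice: 1; calm: 1; lime: 1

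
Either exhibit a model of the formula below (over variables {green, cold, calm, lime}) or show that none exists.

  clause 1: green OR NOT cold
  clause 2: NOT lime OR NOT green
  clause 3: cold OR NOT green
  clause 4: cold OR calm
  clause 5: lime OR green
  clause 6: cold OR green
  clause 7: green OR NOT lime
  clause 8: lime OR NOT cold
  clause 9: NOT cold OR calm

Try green = true.
(NOT lime) alone gives lime = false.
(cold) alone gives cold = true.
Now (NOT cold) is unsatisfied and unit — conflict.
That branch fails; take green = false instead.
(NOT cold) alone gives cold = false.
Now (cold) is unsatisfied and unit — conflict.
Either choice for green ends in contradiction.

UNSATISFIABLE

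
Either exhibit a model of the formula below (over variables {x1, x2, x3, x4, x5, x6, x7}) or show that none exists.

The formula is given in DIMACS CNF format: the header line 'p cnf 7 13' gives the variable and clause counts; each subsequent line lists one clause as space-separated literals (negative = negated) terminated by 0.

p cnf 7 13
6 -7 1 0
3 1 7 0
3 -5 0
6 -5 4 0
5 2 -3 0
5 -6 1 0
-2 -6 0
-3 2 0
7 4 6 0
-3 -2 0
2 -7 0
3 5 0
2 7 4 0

Branch on x3: set x3 = True.
From the singleton clause (x2), x2 = True.
But (¬x2) is also a unit clause — contradiction.
Undo x3 and try x3 = False.
From the singleton clause (¬x5), x5 = False.
But (x5) is also a unit clause — contradiction.
Either choice for x3 ends in contradiction.

UNSATISFIABLE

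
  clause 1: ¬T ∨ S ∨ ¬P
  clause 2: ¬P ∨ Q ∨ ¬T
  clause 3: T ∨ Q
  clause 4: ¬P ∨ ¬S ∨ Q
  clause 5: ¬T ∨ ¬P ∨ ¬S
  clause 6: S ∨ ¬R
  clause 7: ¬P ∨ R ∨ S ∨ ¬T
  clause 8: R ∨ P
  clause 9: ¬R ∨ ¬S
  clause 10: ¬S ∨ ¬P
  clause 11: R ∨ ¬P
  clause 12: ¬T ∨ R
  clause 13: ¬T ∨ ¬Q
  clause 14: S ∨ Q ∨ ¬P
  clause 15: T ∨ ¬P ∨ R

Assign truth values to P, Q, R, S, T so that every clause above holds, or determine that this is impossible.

UNSATISFIABLE

Try T = True.
(R) alone gives R = True.
(S) alone gives S = True.
That conflicts with the unit clause (¬S).
Backtrack on T: now try T = False.
(Q) alone gives Q = True.
Try S = True.
(¬R) alone gives R = False.
(P) alone gives P = True.
That conflicts with the unit clause (¬P).
Backtrack on S: now try S = False.
(¬R) alone gives R = False.
(P) alone gives P = True.
That conflicts with the unit clause (¬P).
Both values of S lead to a conflict.
Both values of T lead to a conflict.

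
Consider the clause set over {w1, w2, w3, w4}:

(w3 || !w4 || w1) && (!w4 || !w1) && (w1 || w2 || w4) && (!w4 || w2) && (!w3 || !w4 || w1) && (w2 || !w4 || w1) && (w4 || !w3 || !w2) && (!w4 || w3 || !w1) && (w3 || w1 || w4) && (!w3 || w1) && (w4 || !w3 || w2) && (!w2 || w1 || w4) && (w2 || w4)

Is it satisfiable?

Yes

Branch on w4: set w4 = false.
(w2) alone gives w2 = true.
(!w3) alone gives w3 = false.
(w1) alone gives w1 = true.
Every clause now holds.
A satisfying assignment: w1: true, w2: true, w3: false, w4: false.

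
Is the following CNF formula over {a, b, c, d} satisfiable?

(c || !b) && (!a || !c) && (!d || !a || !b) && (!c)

Yes, satisfiable

(!c) alone gives c = false.
(!b) alone gives b = false.
No clause remains; a, d are free.
A satisfying assignment: a ↦ false; b ↦ false; c ↦ false; d ↦ true.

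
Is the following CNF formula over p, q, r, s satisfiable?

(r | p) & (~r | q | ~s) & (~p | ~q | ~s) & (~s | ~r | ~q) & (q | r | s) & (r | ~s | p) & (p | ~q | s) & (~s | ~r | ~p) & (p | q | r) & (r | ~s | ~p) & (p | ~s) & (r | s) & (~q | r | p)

Yes

Case r = 1:
Case q = 0:
(~s) alone gives s = 0.
All clauses hold; p can take either value.
A satisfying assignment: p: 1; q: 0; r: 1; s: 0.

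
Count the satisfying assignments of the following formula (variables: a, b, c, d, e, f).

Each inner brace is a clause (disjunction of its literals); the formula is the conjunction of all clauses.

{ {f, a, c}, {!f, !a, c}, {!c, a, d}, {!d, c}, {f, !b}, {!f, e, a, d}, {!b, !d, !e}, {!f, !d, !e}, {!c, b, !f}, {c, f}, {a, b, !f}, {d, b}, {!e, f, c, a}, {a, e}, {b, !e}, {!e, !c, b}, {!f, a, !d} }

5

There are 2^6 = 64 truth assignments over (a, b, c, d, e, f).
Split on c. With c = true, the clauses containing c are satisfied and !c drops from the rest; 4 of the 2^5 = 32 assignments to the other variables satisfy what remains.
With c = false, by the same count on the reduced clause set, 1 assignment works.
(One model: a=F, b=T, c=F, d=F, e=T, f=T.)
Total: 4 + 1 = 5.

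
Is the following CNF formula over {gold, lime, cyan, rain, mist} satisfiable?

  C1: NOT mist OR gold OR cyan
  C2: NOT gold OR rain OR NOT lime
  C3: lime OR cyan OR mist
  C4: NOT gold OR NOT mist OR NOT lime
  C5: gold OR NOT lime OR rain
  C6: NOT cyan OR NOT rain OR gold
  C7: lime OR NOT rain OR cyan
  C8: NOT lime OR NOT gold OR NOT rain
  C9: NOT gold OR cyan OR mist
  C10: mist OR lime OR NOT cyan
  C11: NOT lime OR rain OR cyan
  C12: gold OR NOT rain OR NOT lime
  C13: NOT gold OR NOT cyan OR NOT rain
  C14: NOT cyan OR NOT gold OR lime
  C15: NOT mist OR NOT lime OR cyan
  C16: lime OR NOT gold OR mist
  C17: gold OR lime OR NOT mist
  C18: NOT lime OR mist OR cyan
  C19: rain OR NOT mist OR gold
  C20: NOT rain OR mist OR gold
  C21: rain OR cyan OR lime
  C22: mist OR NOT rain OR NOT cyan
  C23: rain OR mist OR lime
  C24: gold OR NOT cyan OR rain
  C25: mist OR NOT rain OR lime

Branch on mist: set mist = false.
Branch on lime: set lime = true.
The clause (cyan) is unit, so cyan = true.
The clause (NOT rain) is unit, so rain = false.
The clause (NOT gold) is unit, so gold = false.
That conflicts with the unit clause (gold).
Backtrack on lime: now try lime = false.
The clause (cyan) is unit, so cyan = true.
That conflicts with the unit clause (NOT cyan).
Neither lime = true nor lime = false works.
Backtrack on mist: now try mist = true.
Branch on gold: set gold = true.
The clause (NOT lime) is unit, so lime = false.
The clause (NOT cyan) is unit, so cyan = false.
The clause (NOT rain) is unit, so rain = false.
That conflicts with the unit clause (rain).
Backtrack on gold: now try gold = false.
The clause (cyan) is unit, so cyan = true.
The clause (NOT rain) is unit, so rain = false.
That conflicts with the unit clause (rain).
Neither gold = true nor gold = false works.
Neither mist = true nor mist = false works.
No assignment satisfies every clause.

No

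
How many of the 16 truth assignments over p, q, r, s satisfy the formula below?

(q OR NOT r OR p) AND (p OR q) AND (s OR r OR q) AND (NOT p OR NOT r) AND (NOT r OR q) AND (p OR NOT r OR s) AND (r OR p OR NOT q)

There are 2^4 = 16 truth assignments over (p, q, r, s).
Split on q. With q = true, the clauses containing q are satisfied and NOT q drops from the rest; 3 of the 2^3 = 8 assignments to the other variables satisfy what remains.
With q = false, by the same count on the reduced clause set, 1 assignment works.
(One model: p=F, q=T, r=T, s=T.)
Total: 3 + 1 = 4.

4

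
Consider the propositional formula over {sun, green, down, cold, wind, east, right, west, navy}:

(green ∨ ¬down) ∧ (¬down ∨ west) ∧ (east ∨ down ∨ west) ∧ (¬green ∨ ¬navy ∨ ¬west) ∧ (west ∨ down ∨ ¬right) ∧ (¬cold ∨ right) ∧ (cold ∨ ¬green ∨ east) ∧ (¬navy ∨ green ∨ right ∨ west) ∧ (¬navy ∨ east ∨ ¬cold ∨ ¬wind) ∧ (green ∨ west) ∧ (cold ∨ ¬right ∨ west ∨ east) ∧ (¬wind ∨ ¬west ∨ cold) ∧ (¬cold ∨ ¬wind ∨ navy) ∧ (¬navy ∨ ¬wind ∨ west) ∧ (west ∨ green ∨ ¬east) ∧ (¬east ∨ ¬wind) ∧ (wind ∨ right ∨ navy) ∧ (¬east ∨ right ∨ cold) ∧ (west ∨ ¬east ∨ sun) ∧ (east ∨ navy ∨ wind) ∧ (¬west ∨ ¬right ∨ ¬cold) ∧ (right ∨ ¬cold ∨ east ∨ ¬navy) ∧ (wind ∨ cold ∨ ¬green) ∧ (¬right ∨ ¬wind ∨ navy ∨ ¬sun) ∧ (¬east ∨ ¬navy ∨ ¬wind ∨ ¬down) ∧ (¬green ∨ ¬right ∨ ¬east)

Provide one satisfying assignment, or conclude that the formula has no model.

sun: False,  green: False,  down: False,  cold: False,  wind: False,  east: False,  right: True,  west: True,  navy: True

Try green = False.
The clause (¬down) is unit, so down = False.
The clause (west) is unit, so west = True.
Try cold = False.
The clause (¬wind) is unit, so wind = False.
Try right = True.
Try east = False.
The clause (navy) is unit, so navy = True.
All clauses hold; sun can take either value.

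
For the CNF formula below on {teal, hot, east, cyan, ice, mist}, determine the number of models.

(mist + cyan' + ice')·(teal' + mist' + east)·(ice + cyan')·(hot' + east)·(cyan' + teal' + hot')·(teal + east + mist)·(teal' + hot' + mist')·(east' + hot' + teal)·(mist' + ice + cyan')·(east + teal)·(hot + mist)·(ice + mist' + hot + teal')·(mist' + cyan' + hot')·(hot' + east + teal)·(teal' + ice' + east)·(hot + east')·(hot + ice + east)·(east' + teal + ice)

There are 2^6 = 64 truth assignments over (teal, hot, east, cyan, ice, mist).
Split on hot. With hot = 1, the clauses containing hot are satisfied and hot' drops from the rest; 2 of the 2^5 = 32 assignments to the other variables satisfy what remains.
With hot = 0, by the same count on the reduced clause set, 0 assignments work.
(One model: teal=T, hot=T, east=T, cyan=F, ice=F, mist=F.)
Total: 2 + 0 = 2.

2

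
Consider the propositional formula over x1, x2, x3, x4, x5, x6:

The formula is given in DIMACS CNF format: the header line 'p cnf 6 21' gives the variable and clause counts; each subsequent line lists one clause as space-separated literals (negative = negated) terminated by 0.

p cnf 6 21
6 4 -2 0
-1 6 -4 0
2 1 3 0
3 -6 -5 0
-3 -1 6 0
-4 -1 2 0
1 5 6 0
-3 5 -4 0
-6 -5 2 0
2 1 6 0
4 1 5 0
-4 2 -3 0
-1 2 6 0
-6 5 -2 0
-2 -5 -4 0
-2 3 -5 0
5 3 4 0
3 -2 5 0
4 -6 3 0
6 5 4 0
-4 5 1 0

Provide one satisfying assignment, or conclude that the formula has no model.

Branch on x6: set x6 = True.
Branch on x3: set x3 = True.
Branch on x5: set x5 = False.
(¬x4) alone gives x4 = False.
(x1) alone gives x1 = True.
(¬x2) alone gives x2 = False.
This assignment satisfies each clause.

x1 ↦ True,  x2 ↦ False,  x3 ↦ True,  x4 ↦ False,  x5 ↦ False,  x6 ↦ True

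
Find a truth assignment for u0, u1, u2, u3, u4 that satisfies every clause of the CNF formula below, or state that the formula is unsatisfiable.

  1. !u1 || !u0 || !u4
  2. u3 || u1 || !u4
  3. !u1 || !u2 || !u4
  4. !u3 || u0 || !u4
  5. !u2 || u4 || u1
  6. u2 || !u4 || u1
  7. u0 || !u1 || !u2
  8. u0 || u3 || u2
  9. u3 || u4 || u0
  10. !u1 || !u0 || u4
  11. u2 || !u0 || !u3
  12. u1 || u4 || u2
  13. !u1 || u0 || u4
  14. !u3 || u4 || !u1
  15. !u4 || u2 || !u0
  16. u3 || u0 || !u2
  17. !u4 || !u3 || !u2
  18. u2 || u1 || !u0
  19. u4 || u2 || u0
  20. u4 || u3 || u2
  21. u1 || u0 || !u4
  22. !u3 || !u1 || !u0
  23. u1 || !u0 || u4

Try u1 = false.
Try u3 = true.
Try u0 = true.
Unit clause (u2) forces u2 = true.
Unit clause (u4) forces u4 = true.
But (!u4) is also a unit clause — contradiction.
That branch fails; take u0 = false instead.
Unit clause (!u4) forces u4 = false.
Unit clause (!u2) forces u2 = false.
But (u2) is also a unit clause — contradiction.
Neither u0 = true nor u0 = false works.
That branch fails; take u3 = false instead.
Unit clause (!u4) forces u4 = false.
Unit clause (!u2) forces u2 = false.
But (u2) is also a unit clause — contradiction.
Neither u3 = true nor u3 = false works.
That branch fails; take u1 = true instead.
Try u0 = false.
Unit clause (!u2) forces u2 = false.
Unit clause (u3) forces u3 = true.
Unit clause (!u4) forces u4 = false.
But (u4) is also a unit clause — contradiction.
That branch fails; take u0 = true instead.
Unit clause (!u4) forces u4 = false.
But (u4) is also a unit clause — contradiction.
Neither u0 = true nor u0 = false works.
Neither u1 = true nor u1 = false works.

UNSATISFIABLE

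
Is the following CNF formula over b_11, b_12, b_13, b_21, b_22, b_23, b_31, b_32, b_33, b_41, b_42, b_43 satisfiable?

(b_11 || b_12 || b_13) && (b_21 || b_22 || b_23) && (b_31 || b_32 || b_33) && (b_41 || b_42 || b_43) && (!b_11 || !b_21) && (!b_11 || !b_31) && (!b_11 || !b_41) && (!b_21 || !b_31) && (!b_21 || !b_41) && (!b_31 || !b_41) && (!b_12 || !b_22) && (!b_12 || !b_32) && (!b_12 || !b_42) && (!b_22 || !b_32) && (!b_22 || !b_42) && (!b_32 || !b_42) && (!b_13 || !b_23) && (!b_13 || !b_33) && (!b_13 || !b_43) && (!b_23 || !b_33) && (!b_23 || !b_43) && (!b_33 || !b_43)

Suppose b_11 = false.
Suppose b_12 = true.
(!b_22) alone gives b_22 = false.
(!b_32) alone gives b_32 = false.
(!b_42) alone gives b_42 = false.
Suppose b_21 = true.
(!b_31) alone gives b_31 = false.
(b_33) alone gives b_33 = true.
(!b_41) alone gives b_41 = false.
(b_43) alone gives b_43 = true.
Now (!b_43) is unsatisfied and unit — conflict.
Undo b_21 and try b_21 = false.
(b_23) alone gives b_23 = true.
(!b_13) alone gives b_13 = false.
(!b_33) alone gives b_33 = false.
(b_31) alone gives b_31 = true.
(!b_41) alone gives b_41 = false.
(b_43) alone gives b_43 = true.
Now (!b_43) is unsatisfied and unit — conflict.
Both values of b_21 lead to a conflict.
Undo b_12 and try b_12 = false.
(b_13) alone gives b_13 = true.
(!b_23) alone gives b_23 = false.
(!b_33) alone gives b_33 = false.
(!b_43) alone gives b_43 = false.
Suppose b_21 = true.
(!b_31) alone gives b_31 = false.
(b_32) alone gives b_32 = true.
(!b_41) alone gives b_41 = false.
(b_42) alone gives b_42 = true.
Now (!b_42) is unsatisfied and unit — conflict.
Undo b_21 and try b_21 = false.
(b_22) alone gives b_22 = true.
(!b_32) alone gives b_32 = false.
(b_31) alone gives b_31 = true.
(!b_41) alone gives b_41 = false.
(b_42) alone gives b_42 = true.
Now (!b_42) is unsatisfied and unit — conflict.
Both values of b_21 lead to a conflict.
Both values of b_12 lead to a conflict.
Undo b_11 and try b_11 = true.
(!b_21) alone gives b_21 = false.
(!b_31) alone gives b_31 = false.
(!b_41) alone gives b_41 = false.
Suppose b_22 = true.
(!b_12) alone gives b_12 = false.
(!b_32) alone gives b_32 = false.
(b_33) alone gives b_33 = true.
(!b_42) alone gives b_42 = false.
(b_43) alone gives b_43 = true.
Now (!b_43) is unsatisfied and unit — conflict.
Undo b_22 and try b_22 = false.
(b_23) alone gives b_23 = true.
(!b_13) alone gives b_13 = false.
(!b_33) alone gives b_33 = false.
(b_32) alone gives b_32 = true.
(!b_12) alone gives b_12 = false.
(!b_42) alone gives b_42 = false.
(b_43) alone gives b_43 = true.
Now (!b_43) is unsatisfied and unit — conflict.
Both values of b_22 lead to a conflict.
Both values of b_11 lead to a conflict.
No assignment satisfies every clause.

No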